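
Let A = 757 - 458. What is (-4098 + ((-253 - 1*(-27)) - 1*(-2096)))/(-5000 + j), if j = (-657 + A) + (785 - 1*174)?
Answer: 2228/4747 ≈ 0.46935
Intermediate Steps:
A = 299
j = 253 (j = (-657 + 299) + (785 - 1*174) = -358 + (785 - 174) = -358 + 611 = 253)
(-4098 + ((-253 - 1*(-27)) - 1*(-2096)))/(-5000 + j) = (-4098 + ((-253 - 1*(-27)) - 1*(-2096)))/(-5000 + 253) = (-4098 + ((-253 + 27) + 2096))/(-4747) = (-4098 + (-226 + 2096))*(-1/4747) = (-4098 + 1870)*(-1/4747) = -2228*(-1/4747) = 2228/4747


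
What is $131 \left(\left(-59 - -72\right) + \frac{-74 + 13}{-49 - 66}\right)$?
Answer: $\frac{203836}{115} \approx 1772.5$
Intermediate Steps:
$131 \left(\left(-59 - -72\right) + \frac{-74 + 13}{-49 - 66}\right) = 131 \left(\left(-59 + 72\right) - \frac{61}{-115}\right) = 131 \left(13 - - \frac{61}{115}\right) = 131 \left(13 + \frac{61}{115}\right) = 131 \cdot \frac{1556}{115} = \frac{203836}{115}$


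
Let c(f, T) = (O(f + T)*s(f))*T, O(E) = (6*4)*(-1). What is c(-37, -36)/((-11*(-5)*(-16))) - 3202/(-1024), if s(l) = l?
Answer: 1111031/28160 ≈ 39.454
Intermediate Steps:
O(E) = -24 (O(E) = 24*(-1) = -24)
c(f, T) = -24*T*f (c(f, T) = (-24*f)*T = -24*T*f)
c(-37, -36)/((-11*(-5)*(-16))) - 3202/(-1024) = (-24*(-36)*(-37))/((-11*(-5)*(-16))) - 3202/(-1024) = -31968/(55*(-16)) - 3202*(-1/1024) = -31968/(-880) + 1601/512 = -31968*(-1/880) + 1601/512 = 1998/55 + 1601/512 = 1111031/28160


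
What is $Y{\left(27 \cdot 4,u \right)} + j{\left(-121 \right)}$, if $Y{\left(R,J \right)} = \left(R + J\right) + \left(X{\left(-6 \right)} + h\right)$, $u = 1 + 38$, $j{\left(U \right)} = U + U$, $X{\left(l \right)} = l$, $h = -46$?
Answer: $-147$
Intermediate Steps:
$j{\left(U \right)} = 2 U$
$u = 39$
$Y{\left(R,J \right)} = -52 + J + R$ ($Y{\left(R,J \right)} = \left(R + J\right) - 52 = \left(J + R\right) - 52 = -52 + J + R$)
$Y{\left(27 \cdot 4,u \right)} + j{\left(-121 \right)} = \left(-52 + 39 + 27 \cdot 4\right) + 2 \left(-121\right) = \left(-52 + 39 + 108\right) - 242 = 95 - 242 = -147$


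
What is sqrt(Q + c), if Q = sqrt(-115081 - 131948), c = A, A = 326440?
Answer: sqrt(326440 + I*sqrt(247029)) ≈ 571.35 + 0.435*I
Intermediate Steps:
c = 326440
Q = I*sqrt(247029) (Q = sqrt(-247029) = I*sqrt(247029) ≈ 497.02*I)
sqrt(Q + c) = sqrt(I*sqrt(247029) + 326440) = sqrt(326440 + I*sqrt(247029))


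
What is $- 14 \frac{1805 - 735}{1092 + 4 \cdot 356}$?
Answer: $- \frac{3745}{629} \approx -5.9539$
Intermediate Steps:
$- 14 \frac{1805 - 735}{1092 + 4 \cdot 356} = - 14 \frac{1070}{1092 + 1424} = - 14 \cdot \frac{1070}{2516} = - 14 \cdot 1070 \cdot \frac{1}{2516} = \left(-14\right) \frac{535}{1258} = - \frac{3745}{629}$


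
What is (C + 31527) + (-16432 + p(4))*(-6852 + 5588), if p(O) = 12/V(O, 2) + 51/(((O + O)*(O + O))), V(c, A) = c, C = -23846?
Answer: 83091719/4 ≈ 2.0773e+7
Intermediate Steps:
p(O) = 12/O + 51/(4*O²) (p(O) = 12/O + 51/(((O + O)*(O + O))) = 12/O + 51/(((2*O)*(2*O))) = 12/O + 51/((4*O²)) = 12/O + 51*(1/(4*O²)) = 12/O + 51/(4*O²))
(C + 31527) + (-16432 + p(4))*(-6852 + 5588) = (-23846 + 31527) + (-16432 + (¾)*(17 + 16*4)/4²)*(-6852 + 5588) = 7681 + (-16432 + (¾)*(1/16)*(17 + 64))*(-1264) = 7681 + (-16432 + (¾)*(1/16)*81)*(-1264) = 7681 + (-16432 + 243/64)*(-1264) = 7681 - 1051405/64*(-1264) = 7681 + 83060995/4 = 83091719/4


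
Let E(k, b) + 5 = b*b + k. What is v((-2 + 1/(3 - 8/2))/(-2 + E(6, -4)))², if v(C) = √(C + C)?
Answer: -⅖ ≈ -0.40000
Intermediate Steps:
E(k, b) = -5 + k + b² (E(k, b) = -5 + (b*b + k) = -5 + (b² + k) = -5 + (k + b²) = -5 + k + b²)
v(C) = √2*√C (v(C) = √(2*C) = √2*√C)
v((-2 + 1/(3 - 8/2))/(-2 + E(6, -4)))² = (√2*√((-2 + 1/(3 - 8/2))/(-2 + (-5 + 6 + (-4)²))))² = (√2*√((-2 + 1/(3 - 8*½))/(-2 + (-5 + 6 + 16))))² = (√2*√((-2 + 1/(3 - 4))/(-2 + 17)))² = (√2*√((-2 + 1/(-1))/15))² = (√2*√((-2 - 1)*(1/15)))² = (√2*√(-3*1/15))² = (√2*√(-⅕))² = (√2*(I*√5/5))² = (I*√10/5)² = -⅖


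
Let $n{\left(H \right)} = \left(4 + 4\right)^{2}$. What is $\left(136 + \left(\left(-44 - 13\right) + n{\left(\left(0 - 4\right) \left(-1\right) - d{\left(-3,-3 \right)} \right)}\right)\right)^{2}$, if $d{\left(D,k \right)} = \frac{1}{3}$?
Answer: $20449$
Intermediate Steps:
$d{\left(D,k \right)} = \frac{1}{3}$
$n{\left(H \right)} = 64$ ($n{\left(H \right)} = 8^{2} = 64$)
$\left(136 + \left(\left(-44 - 13\right) + n{\left(\left(0 - 4\right) \left(-1\right) - d{\left(-3,-3 \right)} \right)}\right)\right)^{2} = \left(136 + \left(\left(-44 - 13\right) + 64\right)\right)^{2} = \left(136 + \left(-57 + 64\right)\right)^{2} = \left(136 + 7\right)^{2} = 143^{2} = 20449$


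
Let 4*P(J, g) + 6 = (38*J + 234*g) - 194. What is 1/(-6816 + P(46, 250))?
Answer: 1/8196 ≈ 0.00012201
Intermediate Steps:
P(J, g) = -50 + 19*J/2 + 117*g/2 (P(J, g) = -3/2 + ((38*J + 234*g) - 194)/4 = -3/2 + (-194 + 38*J + 234*g)/4 = -3/2 + (-97/2 + 19*J/2 + 117*g/2) = -50 + 19*J/2 + 117*g/2)
1/(-6816 + P(46, 250)) = 1/(-6816 + (-50 + (19/2)*46 + (117/2)*250)) = 1/(-6816 + (-50 + 437 + 14625)) = 1/(-6816 + 15012) = 1/8196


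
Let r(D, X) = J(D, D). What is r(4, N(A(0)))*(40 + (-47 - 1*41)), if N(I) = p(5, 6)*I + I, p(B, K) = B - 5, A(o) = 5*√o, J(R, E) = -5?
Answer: 240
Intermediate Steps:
p(B, K) = -5 + B
N(I) = I (N(I) = (-5 + 5)*I + I = 0*I + I = 0 + I = I)
r(D, X) = -5
r(4, N(A(0)))*(40 + (-47 - 1*41)) = -5*(40 + (-47 - 1*41)) = -5*(40 + (-47 - 41)) = -5*(40 - 88) = -5*(-48) = 240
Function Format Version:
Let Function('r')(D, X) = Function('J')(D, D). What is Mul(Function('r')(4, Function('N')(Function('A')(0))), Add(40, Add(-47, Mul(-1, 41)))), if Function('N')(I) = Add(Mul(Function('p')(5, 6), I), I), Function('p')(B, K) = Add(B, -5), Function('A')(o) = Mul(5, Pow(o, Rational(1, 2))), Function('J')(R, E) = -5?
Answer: 240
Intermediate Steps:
Function('p')(B, K) = Add(-5, B)
Function('N')(I) = I (Function('N')(I) = Add(Mul(Add(-5, 5), I), I) = Add(Mul(0, I), I) = Add(0, I) = I)
Function('r')(D, X) = -5
Mul(Function('r')(4, Function('N')(Function('A')(0))), Add(40, Add(-47, Mul(-1, 41)))) = Mul(-5, Add(40, Add(-47, Mul(-1, 41)))) = Mul(-5, Add(40, Add(-47, -41))) = Mul(-5, Add(40, -88)) = Mul(-5, -48) = 240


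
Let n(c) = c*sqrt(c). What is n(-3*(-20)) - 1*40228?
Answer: -40228 + 120*sqrt(15) ≈ -39763.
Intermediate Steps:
n(c) = c**(3/2)
n(-3*(-20)) - 1*40228 = (-3*(-20))**(3/2) - 1*40228 = 60**(3/2) - 40228 = 120*sqrt(15) - 40228 = -40228 + 120*sqrt(15)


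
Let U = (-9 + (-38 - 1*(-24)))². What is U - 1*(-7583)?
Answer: 8112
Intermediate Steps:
U = 529 (U = (-9 + (-38 + 24))² = (-9 - 14)² = (-23)² = 529)
U - 1*(-7583) = 529 - 1*(-7583) = 529 + 7583 = 8112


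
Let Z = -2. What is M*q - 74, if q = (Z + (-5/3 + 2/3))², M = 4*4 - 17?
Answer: -83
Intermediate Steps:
M = -1 (M = 16 - 17 = -1)
q = 9 (q = (-2 + (-5/3 + 2/3))² = (-2 + (-5*⅓ + 2*(⅓)))² = (-2 + (-5/3 + ⅔))² = (-2 - 1)² = (-3)² = 9)
M*q - 74 = -1*9 - 74 = -9 - 74 = -83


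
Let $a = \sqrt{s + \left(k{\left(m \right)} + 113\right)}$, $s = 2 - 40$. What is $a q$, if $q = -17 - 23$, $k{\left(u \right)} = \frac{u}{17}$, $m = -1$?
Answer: $- \frac{280 \sqrt{442}}{17} \approx -346.27$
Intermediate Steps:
$k{\left(u \right)} = \frac{u}{17}$ ($k{\left(u \right)} = u \frac{1}{17} = \frac{u}{17}$)
$s = -38$ ($s = 2 - 40 = -38$)
$q = -40$ ($q = -17 - 23 = -40$)
$a = \frac{7 \sqrt{442}}{17}$ ($a = \sqrt{-38 + \left(\frac{1}{17} \left(-1\right) + 113\right)} = \sqrt{-38 + \left(- \frac{1}{17} + 113\right)} = \sqrt{-38 + \frac{1920}{17}} = \sqrt{\frac{1274}{17}} = \frac{7 \sqrt{442}}{17} \approx 8.6569$)
$a q = \frac{7 \sqrt{442}}{17} \left(-40\right) = - \frac{280 \sqrt{442}}{17}$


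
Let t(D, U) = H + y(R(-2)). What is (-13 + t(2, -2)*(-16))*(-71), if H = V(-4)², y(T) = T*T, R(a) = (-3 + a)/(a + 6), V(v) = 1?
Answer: 3834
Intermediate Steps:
R(a) = (-3 + a)/(6 + a)
y(T) = T²
H = 1 (H = 1² = 1)
t(D, U) = 41/16 (t(D, U) = 1 + ((-3 - 2)/(6 - 2))² = 1 + (-5/4)² = 1 + 25/16 = 41/16)
(-13 + t(2, -2)*(-16))*(-71) = (-13 + (41/16)*(-16))*(-71) = (-13 - 41)*(-71) = -54*(-71) = 3834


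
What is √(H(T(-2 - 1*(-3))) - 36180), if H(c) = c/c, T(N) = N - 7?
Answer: 11*I*√299 ≈ 190.21*I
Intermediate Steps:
T(N) = -7 + N
H(c) = 1
√(H(T(-2 - 1*(-3))) - 36180) = √(1 - 36180) = √(-36179) = 11*I*√299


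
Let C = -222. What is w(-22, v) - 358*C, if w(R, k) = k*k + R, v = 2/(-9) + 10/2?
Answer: 6437623/81 ≈ 79477.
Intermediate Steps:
v = 43/9 (v = 2*(-1/9) + 10*(1/2) = -2/9 + 5 = 43/9 ≈ 4.7778)
w(R, k) = R + k**2 (w(R, k) = k**2 + R = R + k**2)
w(-22, v) - 358*C = (-22 + (43/9)**2) - 358*(-222) = (-22 + 1849/81) + 79476 = 67/81 + 79476 = 6437623/81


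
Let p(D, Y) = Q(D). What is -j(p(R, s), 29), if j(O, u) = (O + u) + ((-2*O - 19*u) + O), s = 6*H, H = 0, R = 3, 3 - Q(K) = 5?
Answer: 522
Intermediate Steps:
Q(K) = -2 (Q(K) = 3 - 1*5 = 3 - 5 = -2)
s = 0 (s = 6*0 = 0)
p(D, Y) = -2
j(O, u) = -18*u (j(O, u) = (O + u) + ((-19*u - 2*O) + O) = (O + u) + (-O - 19*u) = -18*u)
-j(p(R, s), 29) = -(-18)*29 = -1*(-522) = 522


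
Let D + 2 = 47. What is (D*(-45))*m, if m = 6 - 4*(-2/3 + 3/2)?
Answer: -5400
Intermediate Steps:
D = 45 (D = -2 + 47 = 45)
m = 8/3 (m = 6 - 4*(-2*⅓ + 3*(½)) = 6 - 4*(-⅔ + 3/2) = 6 - 4*⅚ = 6 - 10/3 = 8/3 ≈ 2.6667)
(D*(-45))*m = (45*(-45))*(8/3) = -2025*8/3 = -5400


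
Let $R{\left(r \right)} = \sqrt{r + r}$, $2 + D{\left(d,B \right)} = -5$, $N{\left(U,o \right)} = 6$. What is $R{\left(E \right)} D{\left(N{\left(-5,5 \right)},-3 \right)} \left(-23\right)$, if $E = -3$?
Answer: $161 i \sqrt{6} \approx 394.37 i$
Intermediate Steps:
$D{\left(d,B \right)} = -7$ ($D{\left(d,B \right)} = -2 - 5 = -7$)
$R{\left(r \right)} = \sqrt{2} \sqrt{r}$ ($R{\left(r \right)} = \sqrt{2 r} = \sqrt{2} \sqrt{r}$)
$R{\left(E \right)} D{\left(N{\left(-5,5 \right)},-3 \right)} \left(-23\right) = \sqrt{2} \sqrt{-3} \left(-7\right) \left(-23\right) = \sqrt{2} i \sqrt{3} \left(-7\right) \left(-23\right) = i \sqrt{6} \left(-7\right) \left(-23\right) = - 7 i \sqrt{6} \left(-23\right) = 161 i \sqrt{6}$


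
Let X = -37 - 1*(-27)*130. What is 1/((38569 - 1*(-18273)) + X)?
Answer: 1/60315 ≈ 1.6580e-5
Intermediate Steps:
X = 3473 (X = -37 + 27*130 = -37 + 3510 = 3473)
1/((38569 - 1*(-18273)) + X) = 1/((38569 - 1*(-18273)) + 3473) = 1/((38569 + 18273) + 3473) = 1/(56842 + 3473) = 1/60315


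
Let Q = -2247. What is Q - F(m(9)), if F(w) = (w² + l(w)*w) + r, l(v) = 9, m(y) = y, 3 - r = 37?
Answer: -2375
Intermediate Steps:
r = -34 (r = 3 - 1*37 = 3 - 37 = -34)
F(w) = -34 + w² + 9*w (F(w) = (w² + 9*w) - 34 = -34 + w² + 9*w)
Q - F(m(9)) = -2247 - (-34 + 9² + 9*9) = -2247 - (-34 + 81 + 81) = -2247 - 1*128 = -2247 - 128 = -2375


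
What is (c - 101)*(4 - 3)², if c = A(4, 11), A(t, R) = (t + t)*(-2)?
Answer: -117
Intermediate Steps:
A(t, R) = -4*t (A(t, R) = (2*t)*(-2) = -4*t)
c = -16 (c = -4*4 = -16)
(c - 101)*(4 - 3)² = (-16 - 101)*(4 - 3)² = -117*1² = -117*1 = -117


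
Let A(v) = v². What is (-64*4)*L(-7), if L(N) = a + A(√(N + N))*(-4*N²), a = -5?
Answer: -701184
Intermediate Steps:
L(N) = -5 - 8*N³ (L(N) = -5 + (√(N + N))²*(-4*N²) = -5 + (√(2*N))²*(-4*N²) = -5 + (√2*√N)²*(-4*N²) = -5 + (2*N)*(-4*N²) = -5 - 8*N³)
(-64*4)*L(-7) = (-64*4)*(-5 - 8*(-7)³) = -256*(-5 - 8*(-343)) = -256*(-5 + 2744) = -256*2739 = -701184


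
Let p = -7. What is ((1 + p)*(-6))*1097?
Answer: 39492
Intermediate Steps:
((1 + p)*(-6))*1097 = ((1 - 7)*(-6))*1097 = -6*(-6)*1097 = 36*1097 = 39492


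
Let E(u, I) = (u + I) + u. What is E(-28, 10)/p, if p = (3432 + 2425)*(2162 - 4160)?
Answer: 23/5851143 ≈ 3.9309e-6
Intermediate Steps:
E(u, I) = I + 2*u (E(u, I) = (I + u) + u = I + 2*u)
p = -11702286 (p = 5857*(-1998) = -11702286)
E(-28, 10)/p = (10 + 2*(-28))/(-11702286) = (10 - 56)*(-1/11702286) = -46*(-1/11702286) = 23/5851143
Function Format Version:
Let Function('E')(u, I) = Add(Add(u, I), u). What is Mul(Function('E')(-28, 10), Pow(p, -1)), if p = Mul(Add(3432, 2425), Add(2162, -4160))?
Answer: Rational(23, 5851143) ≈ 3.9309e-6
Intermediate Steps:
Function('E')(u, I) = Add(I, Mul(2, u)) (Function('E')(u, I) = Add(Add(I, u), u) = Add(I, Mul(2, u)))
p = -11702286 (p = Mul(5857, -1998) = -11702286)
Mul(Function('E')(-28, 10), Pow(p, -1)) = Mul(Add(10, Mul(2, -28)), Pow(-11702286, -1)) = Mul(Add(10, -56), Rational(-1, 11702286)) = Mul(-46, Rational(-1, 11702286)) = Rational(23, 5851143)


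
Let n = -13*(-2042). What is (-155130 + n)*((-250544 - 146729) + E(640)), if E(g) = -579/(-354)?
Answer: 3013881726132/59 ≈ 5.1083e+10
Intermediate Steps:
n = 26546
E(g) = 193/118 (E(g) = -579*(-1/354) = 193/118)
(-155130 + n)*((-250544 - 146729) + E(640)) = (-155130 + 26546)*((-250544 - 146729) + 193/118) = -128584*(-397273 + 193/118) = -128584*(-46878021/118) = 3013881726132/59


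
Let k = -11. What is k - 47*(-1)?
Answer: 36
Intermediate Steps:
k - 47*(-1) = -11 - 47*(-1) = -11 + 47 = 36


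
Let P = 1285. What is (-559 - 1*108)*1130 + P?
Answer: -752425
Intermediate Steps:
(-559 - 1*108)*1130 + P = (-559 - 1*108)*1130 + 1285 = (-559 - 108)*1130 + 1285 = -667*1130 + 1285 = -753710 + 1285 = -752425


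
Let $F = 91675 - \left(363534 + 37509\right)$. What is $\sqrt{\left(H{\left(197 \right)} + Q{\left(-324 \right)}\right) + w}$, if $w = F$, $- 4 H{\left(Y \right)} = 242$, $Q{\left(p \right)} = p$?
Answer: $\frac{i \sqrt{1239010}}{2} \approx 556.55 i$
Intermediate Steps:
$H{\left(Y \right)} = - \frac{121}{2}$ ($H{\left(Y \right)} = \left(- \frac{1}{4}\right) 242 = - \frac{121}{2}$)
$F = -309368$ ($F = 91675 - 401043 = -309368$)
$w = -309368$
$\sqrt{\left(H{\left(197 \right)} + Q{\left(-324 \right)}\right) + w} = \sqrt{\left(- \frac{121}{2} - 324\right) - 309368} = \sqrt{- \frac{769}{2} - 309368} = \sqrt{- \frac{619505}{2}} = \frac{i \sqrt{1239010}}{2}$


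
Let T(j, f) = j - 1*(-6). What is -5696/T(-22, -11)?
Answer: 356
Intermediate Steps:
T(j, f) = 6 + j (T(j, f) = j + 6 = 6 + j)
-5696/T(-22, -11) = -5696/(6 - 22) = -5696/(-16) = -5696*(-1/16) = 356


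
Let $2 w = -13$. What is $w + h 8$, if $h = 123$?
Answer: $\frac{1955}{2} \approx 977.5$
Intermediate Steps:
$w = - \frac{13}{2}$ ($w = \frac{1}{2} \left(-13\right) = - \frac{13}{2} \approx -6.5$)
$w + h 8 = - \frac{13}{2} + 123 \cdot 8 = - \frac{13}{2} + 984 = \frac{1955}{2}$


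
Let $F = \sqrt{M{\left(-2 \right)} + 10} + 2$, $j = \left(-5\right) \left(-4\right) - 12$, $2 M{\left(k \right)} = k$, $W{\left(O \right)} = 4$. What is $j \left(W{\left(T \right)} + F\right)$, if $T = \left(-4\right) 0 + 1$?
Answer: $72$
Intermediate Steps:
$T = 1$ ($T = 0 + 1 = 1$)
$M{\left(k \right)} = \frac{k}{2}$
$j = 8$ ($j = 20 - 12 = 8$)
$F = 5$ ($F = \sqrt{\frac{1}{2} \left(-2\right) + 10} + 2 = \sqrt{-1 + 10} + 2 = \sqrt{9} + 2 = 3 + 2 = 5$)
$j \left(W{\left(T \right)} + F\right) = 8 \left(4 + 5\right) = 8 \cdot 9 = 72$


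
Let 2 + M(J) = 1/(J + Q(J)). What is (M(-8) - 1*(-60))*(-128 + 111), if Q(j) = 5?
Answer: -2941/3 ≈ -980.33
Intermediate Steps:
M(J) = -2 + 1/(5 + J) (M(J) = -2 + 1/(J + 5) = -2 + 1/(5 + J))
(M(-8) - 1*(-60))*(-128 + 111) = ((-9 - 2*(-8))/(5 - 8) - 1*(-60))*(-128 + 111) = ((-9 + 16)/(-3) + 60)*(-17) = (-⅓*7 + 60)*(-17) = (-7/3 + 60)*(-17) = (173/3)*(-17) = -2941/3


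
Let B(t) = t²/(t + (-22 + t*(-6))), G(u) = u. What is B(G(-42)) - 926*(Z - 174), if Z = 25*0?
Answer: 7573269/47 ≈ 1.6113e+5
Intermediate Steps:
Z = 0
B(t) = t²/(-22 - 5*t) (B(t) = t²/(t + (-22 - 6*t)) = t²/(-22 - 5*t))
B(G(-42)) - 926*(Z - 174) = -1*(-42)²/(22 + 5*(-42)) - 926*(0 - 174) = -1*1764/(22 - 210) - 926*(-174) = -1*1764/(-188) + 161124 = -1*1764*(-1/188) + 161124 = 441/47 + 161124 = 7573269/47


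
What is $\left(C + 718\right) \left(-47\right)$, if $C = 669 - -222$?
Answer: $-75623$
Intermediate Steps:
$C = 891$ ($C = 669 + 222 = 891$)
$\left(C + 718\right) \left(-47\right) = \left(891 + 718\right) \left(-47\right) = 1609 \left(-47\right) = -75623$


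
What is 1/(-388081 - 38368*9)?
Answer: -1/733393 ≈ -1.3635e-6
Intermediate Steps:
1/(-388081 - 38368*9) = 1/(-388081 - 345312) = 1/(-733393) = -1/733393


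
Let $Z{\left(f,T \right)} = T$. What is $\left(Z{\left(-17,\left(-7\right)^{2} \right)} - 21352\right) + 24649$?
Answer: $3346$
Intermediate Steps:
$\left(Z{\left(-17,\left(-7\right)^{2} \right)} - 21352\right) + 24649 = \left(\left(-7\right)^{2} - 21352\right) + 24649 = \left(49 - 21352\right) + 24649 = -21303 + 24649 = 3346$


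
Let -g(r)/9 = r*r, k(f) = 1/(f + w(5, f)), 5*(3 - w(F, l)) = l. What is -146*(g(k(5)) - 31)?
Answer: 223088/49 ≈ 4552.8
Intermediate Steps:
w(F, l) = 3 - l/5
k(f) = 1/(3 + 4*f/5) (k(f) = 1/(f + (3 - f/5)) = 1/(3 + 4*f/5))
g(r) = -9*r² (g(r) = -9*r*r = -9*r²)
-146*(g(k(5)) - 31) = -146*(-9*25/(15 + 4*5)² - 31) = -146*(-9*25/(15 + 20)² - 31) = -146*(-9*(5/35)² - 31) = -146*(-9*(5*(1/35))² - 31) = -146*(-9*(⅐)² - 31) = -146*(-9*1/49 - 31) = -146*(-9/49 - 31) = -146*(-1528/49) = 223088/49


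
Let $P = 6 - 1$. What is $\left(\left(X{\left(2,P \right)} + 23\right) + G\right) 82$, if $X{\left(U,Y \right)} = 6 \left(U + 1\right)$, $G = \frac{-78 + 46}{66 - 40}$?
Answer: $\frac{42394}{13} \approx 3261.1$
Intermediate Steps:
$P = 5$ ($P = 6 - 1 = 5$)
$G = - \frac{16}{13}$ ($G = - \frac{32}{26} = \left(-32\right) \frac{1}{26} = - \frac{16}{13} \approx -1.2308$)
$X{\left(U,Y \right)} = 6 + 6 U$ ($X{\left(U,Y \right)} = 6 \left(1 + U\right) = 6 + 6 U$)
$\left(\left(X{\left(2,P \right)} + 23\right) + G\right) 82 = \left(\left(\left(6 + 6 \cdot 2\right) + 23\right) - \frac{16}{13}\right) 82 = \left(\left(\left(6 + 12\right) + 23\right) - \frac{16}{13}\right) 82 = \left(\left(18 + 23\right) - \frac{16}{13}\right) 82 = \left(41 - \frac{16}{13}\right) 82 = \frac{517}{13} \cdot 82 = \frac{42394}{13}$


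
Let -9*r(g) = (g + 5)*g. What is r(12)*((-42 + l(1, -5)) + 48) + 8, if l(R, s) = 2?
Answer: -520/3 ≈ -173.33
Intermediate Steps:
r(g) = -g*(5 + g)/9 (r(g) = -(g + 5)*g/9 = -(5 + g)*g/9 = -g*(5 + g)/9)
r(12)*((-42 + l(1, -5)) + 48) + 8 = (-1/9*12*(5 + 12))*((-42 + 2) + 48) + 8 = (-1/9*12*17)*(-40 + 48) + 8 = -68/3*8 + 8 = -544/3 + 8 = -520/3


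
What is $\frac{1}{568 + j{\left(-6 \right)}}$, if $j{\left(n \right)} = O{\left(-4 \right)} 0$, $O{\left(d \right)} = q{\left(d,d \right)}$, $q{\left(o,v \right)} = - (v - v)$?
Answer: $\frac{1}{568} \approx 0.0017606$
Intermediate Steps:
$q{\left(o,v \right)} = 0$ ($q{\left(o,v \right)} = \left(-1\right) 0 = 0$)
$O{\left(d \right)} = 0$
$j{\left(n \right)} = 0$ ($j{\left(n \right)} = 0 \cdot 0 = 0$)
$\frac{1}{568 + j{\left(-6 \right)}} = \frac{1}{568 + 0} = \frac{1}{568}$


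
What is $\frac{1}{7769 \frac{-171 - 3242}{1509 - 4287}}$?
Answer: $\frac{2778}{26515597} \approx 0.00010477$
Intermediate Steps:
$\frac{1}{7769 \frac{-171 - 3242}{1509 - 4287}} = \frac{1}{7769 \left(- \frac{3413}{-2778}\right)} = \frac{1}{7769 \left(\left(-3413\right) \left(- \frac{1}{2778}\right)\right)} = \frac{1}{7769 \cdot \frac{3413}{2778}} = \frac{1}{7769} \cdot \frac{2778}{3413} = \frac{2778}{26515597}$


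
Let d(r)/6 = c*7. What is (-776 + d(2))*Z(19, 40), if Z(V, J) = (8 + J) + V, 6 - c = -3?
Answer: -26666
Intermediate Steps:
c = 9 (c = 6 - 1*(-3) = 6 + 3 = 9)
Z(V, J) = 8 + J + V
d(r) = 378 (d(r) = 6*(9*7) = 6*63 = 378)
(-776 + d(2))*Z(19, 40) = (-776 + 378)*(8 + 40 + 19) = -398*67 = -26666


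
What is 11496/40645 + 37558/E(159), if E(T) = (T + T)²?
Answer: 1344533207/2055092490 ≈ 0.65424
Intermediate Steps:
E(T) = 4*T² (E(T) = (2*T)² = 4*T²)
11496/40645 + 37558/E(159) = 11496/40645 + 37558/((4*159²)) = 11496*(1/40645) + 37558/((4*25281)) = 11496/40645 + 37558/101124 = 11496/40645 + 37558*(1/101124) = 11496/40645 + 18779/50562 = 1344533207/2055092490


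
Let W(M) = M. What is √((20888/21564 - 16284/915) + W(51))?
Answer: √10265151014065/548085 ≈ 5.8457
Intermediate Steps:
√((20888/21564 - 16284/915) + W(51)) = √((20888/21564 - 16284/915) + 51) = √((20888*(1/21564) - 16284*1/915) + 51) = √((5222/5391 - 5428/305) + 51) = √(-27669638/1644255 + 51) = √(56187367/1644255) = √10265151014065/548085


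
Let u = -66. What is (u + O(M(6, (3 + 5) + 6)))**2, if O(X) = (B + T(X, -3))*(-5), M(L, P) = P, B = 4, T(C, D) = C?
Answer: 24336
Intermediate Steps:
O(X) = -20 - 5*X (O(X) = (4 + X)*(-5) = -20 - 5*X)
(u + O(M(6, (3 + 5) + 6)))**2 = (-66 + (-20 - 5*((3 + 5) + 6)))**2 = (-66 + (-20 - 5*(8 + 6)))**2 = (-66 + (-20 - 5*14))**2 = (-66 + (-20 - 70))**2 = (-66 - 90)**2 = (-156)**2 = 24336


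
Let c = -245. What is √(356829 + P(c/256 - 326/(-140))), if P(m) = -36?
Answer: √356793 ≈ 597.32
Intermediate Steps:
√(356829 + P(c/256 - 326/(-140))) = √(356829 - 36) = √356793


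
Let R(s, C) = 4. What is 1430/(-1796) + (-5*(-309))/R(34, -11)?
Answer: 692275/1796 ≈ 385.45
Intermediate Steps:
1430/(-1796) + (-5*(-309))/R(34, -11) = 1430/(-1796) - 5*(-309)/4 = 1430*(-1/1796) + 1545*(¼) = -715/898 + 1545/4 = 692275/1796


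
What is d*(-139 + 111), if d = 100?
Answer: -2800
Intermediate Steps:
d*(-139 + 111) = 100*(-139 + 111) = 100*(-28) = -2800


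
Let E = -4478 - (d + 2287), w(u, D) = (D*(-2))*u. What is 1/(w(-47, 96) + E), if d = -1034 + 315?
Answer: 1/2978 ≈ 0.00033580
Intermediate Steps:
w(u, D) = -2*D*u (w(u, D) = (-2*D)*u = -2*D*u)
d = -719
E = -6046 (E = -4478 - (-719 + 2287) = -4478 - 1*1568 = -4478 - 1568 = -6046)
1/(w(-47, 96) + E) = 1/(-2*96*(-47) - 6046) = 1/(9024 - 6046) = 1/2978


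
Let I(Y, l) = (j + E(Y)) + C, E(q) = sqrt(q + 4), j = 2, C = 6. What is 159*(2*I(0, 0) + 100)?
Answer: 19080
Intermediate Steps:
E(q) = sqrt(4 + q)
I(Y, l) = 8 + sqrt(4 + Y) (I(Y, l) = (2 + sqrt(4 + Y)) + 6 = 8 + sqrt(4 + Y))
159*(2*I(0, 0) + 100) = 159*(2*(8 + sqrt(4 + 0)) + 100) = 159*(2*(8 + sqrt(4)) + 100) = 159*(2*(8 + 2) + 100) = 159*(2*10 + 100) = 159*(20 + 100) = 159*120 = 19080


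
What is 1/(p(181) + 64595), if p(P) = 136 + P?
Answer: 1/64912 ≈ 1.5405e-5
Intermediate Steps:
1/(p(181) + 64595) = 1/((136 + 181) + 64595) = 1/(317 + 64595) = 1/64912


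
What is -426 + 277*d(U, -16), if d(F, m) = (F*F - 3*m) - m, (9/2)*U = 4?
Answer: 1419190/81 ≈ 17521.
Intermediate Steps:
U = 8/9 (U = (2/9)*4 = 8/9 ≈ 0.88889)
d(F, m) = F² - 4*m (d(F, m) = (F² - 3*m) - m = F² - 4*m)
-426 + 277*d(U, -16) = -426 + 277*((8/9)² - 4*(-16)) = -426 + 277*(64/81 + 64) = -426 + 277*(5248/81) = -426 + 1453696/81 = 1419190/81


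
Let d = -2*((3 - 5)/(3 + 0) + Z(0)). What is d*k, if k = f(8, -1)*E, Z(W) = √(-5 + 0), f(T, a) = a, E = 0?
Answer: 0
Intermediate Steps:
Z(W) = I*√5 (Z(W) = √(-5) = I*√5)
k = 0 (k = -1*0 = 0)
d = 4/3 - 2*I*√5 (d = -2*((3 - 5)/(3 + 0) + I*√5) = -2*(-2/3 + I*√5) = -2*(-2*⅓ + I*√5) = -2*(-⅔ + I*√5) = 4/3 - 2*I*√5 ≈ 1.3333 - 4.4721*I)
d*k = (4/3 - 2*I*√5)*0 = 0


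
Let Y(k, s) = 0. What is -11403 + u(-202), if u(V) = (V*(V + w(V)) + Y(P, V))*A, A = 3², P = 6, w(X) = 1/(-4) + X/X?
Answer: 708939/2 ≈ 3.5447e+5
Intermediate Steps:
w(X) = ¾ (w(X) = 1*(-¼) + 1 = -¼ + 1 = ¾)
A = 9
u(V) = 9*V*(¾ + V) (u(V) = (V*(V + ¾) + 0)*9 = (V*(¾ + V) + 0)*9 = (V*(¾ + V))*9 = 9*V*(¾ + V))
-11403 + u(-202) = -11403 + (9/4)*(-202)*(3 + 4*(-202)) = -11403 + (9/4)*(-202)*(3 - 808) = -11403 + (9/4)*(-202)*(-805) = -11403 + 731745/2 = 708939/2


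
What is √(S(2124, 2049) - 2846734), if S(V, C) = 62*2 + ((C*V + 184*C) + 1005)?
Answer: √1883487 ≈ 1372.4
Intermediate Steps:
S(V, C) = 1129 + 184*C + C*V (S(V, C) = 124 + ((184*C + C*V) + 1005) = 124 + (1005 + 184*C + C*V) = 1129 + 184*C + C*V)
√(S(2124, 2049) - 2846734) = √((1129 + 184*2049 + 2049*2124) - 2846734) = √((1129 + 377016 + 4352076) - 2846734) = √(4730221 - 2846734) = √1883487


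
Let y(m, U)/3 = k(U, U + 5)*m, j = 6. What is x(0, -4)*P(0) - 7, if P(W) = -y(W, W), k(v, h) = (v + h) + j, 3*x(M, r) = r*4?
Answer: -7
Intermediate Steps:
x(M, r) = 4*r/3 (x(M, r) = (r*4)/3 = (4*r)/3 = 4*r/3)
k(v, h) = 6 + h + v (k(v, h) = (v + h) + 6 = (h + v) + 6 = 6 + h + v)
y(m, U) = 3*m*(11 + 2*U) (y(m, U) = 3*((6 + (U + 5) + U)*m) = 3*((6 + (5 + U) + U)*m) = 3*((11 + 2*U)*m) = 3*(m*(11 + 2*U)) = 3*m*(11 + 2*U))
P(W) = -3*W*(11 + 2*W)
x(0, -4)*P(0) - 7 = ((4/3)*(-4))*(-3*0*(11 + 2*0)) - 7 = -(-16)*0*(11 + 0) - 7 = -(-16)*0*11 - 7 = -16/3*0 - 7 = 0 - 7 = -7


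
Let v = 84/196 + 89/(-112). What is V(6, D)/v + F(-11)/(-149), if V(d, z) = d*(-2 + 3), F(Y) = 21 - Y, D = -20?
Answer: -101440/6109 ≈ -16.605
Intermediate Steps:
v = -41/112 (v = 84*(1/196) + 89*(-1/112) = 3/7 - 89/112 = -41/112 ≈ -0.36607)
V(d, z) = d (V(d, z) = d*1 = d)
V(6, D)/v + F(-11)/(-149) = 6/(-41/112) + (21 - 1*(-11))/(-149) = 6*(-112/41) + (21 + 11)*(-1/149) = -672/41 + 32*(-1/149) = -672/41 - 32/149 = -101440/6109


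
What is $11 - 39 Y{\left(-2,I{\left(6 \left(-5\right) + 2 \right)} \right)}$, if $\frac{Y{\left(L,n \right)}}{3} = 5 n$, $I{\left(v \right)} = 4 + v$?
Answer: $14051$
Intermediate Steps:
$Y{\left(L,n \right)} = 15 n$ ($Y{\left(L,n \right)} = 3 \cdot 5 n = 15 n$)
$11 - 39 Y{\left(-2,I{\left(6 \left(-5\right) + 2 \right)} \right)} = 11 - 39 \cdot 15 \left(4 + \left(6 \left(-5\right) + 2\right)\right) = 11 - 39 \cdot 15 \left(4 + \left(-30 + 2\right)\right) = 11 - 39 \cdot 15 \left(4 - 28\right) = 11 - 39 \cdot 15 \left(-24\right) = 11 - -14040 = 11 + 14040 = 14051$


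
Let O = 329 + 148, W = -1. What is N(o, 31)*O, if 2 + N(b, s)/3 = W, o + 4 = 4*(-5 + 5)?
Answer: -4293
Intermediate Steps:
o = -4 (o = -4 + 4*(-5 + 5) = -4 + 4*0 = -4 + 0 = -4)
N(b, s) = -9 (N(b, s) = -6 + 3*(-1) = -6 - 3 = -9)
O = 477
N(o, 31)*O = -9*477 = -4293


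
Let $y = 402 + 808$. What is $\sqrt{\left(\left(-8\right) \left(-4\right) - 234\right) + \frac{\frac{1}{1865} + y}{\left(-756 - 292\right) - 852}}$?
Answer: $\frac{13 i \sqrt{150555483865}}{354350} \approx 14.235 i$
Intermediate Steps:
$y = 1210$
$\sqrt{\left(\left(-8\right) \left(-4\right) - 234\right) + \frac{\frac{1}{1865} + y}{\left(-756 - 292\right) - 852}} = \sqrt{\left(\left(-8\right) \left(-4\right) - 234\right) + \frac{\frac{1}{1865} + 1210}{\left(-756 - 292\right) - 852}} = \sqrt{\left(32 - 234\right) + \frac{\frac{1}{1865} + 1210}{\left(-756 - 292\right) - 852}} = \sqrt{-202 + \frac{2256651}{1865 \left(-1048 - 852\right)}} = \sqrt{-202 + \frac{2256651}{1865 \left(-1900\right)}} = \sqrt{-202 + \frac{2256651}{1865} \left(- \frac{1}{1900}\right)} = \sqrt{-202 - \frac{2256651}{3543500}} = \sqrt{- \frac{718043651}{3543500}} = \frac{13 i \sqrt{150555483865}}{354350}$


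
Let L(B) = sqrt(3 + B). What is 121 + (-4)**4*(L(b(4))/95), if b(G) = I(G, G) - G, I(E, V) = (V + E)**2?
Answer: 121 + 768*sqrt(7)/95 ≈ 142.39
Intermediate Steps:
I(E, V) = (E + V)**2
b(G) = -G + 4*G**2 (b(G) = (G + G)**2 - G = (2*G)**2 - G = 4*G**2 - G = -G + 4*G**2)
121 + (-4)**4*(L(b(4))/95) = 121 + (-4)**4*(sqrt(3 + 4*(-1 + 4*4))/95) = 121 + 256*(sqrt(3 + 4*(-1 + 16))*(1/95)) = 121 + 256*(sqrt(3 + 4*15)*(1/95)) = 121 + 256*(sqrt(3 + 60)*(1/95)) = 121 + 256*(sqrt(63)*(1/95)) = 121 + 256*((3*sqrt(7))*(1/95)) = 121 + 256*(3*sqrt(7)/95) = 121 + 768*sqrt(7)/95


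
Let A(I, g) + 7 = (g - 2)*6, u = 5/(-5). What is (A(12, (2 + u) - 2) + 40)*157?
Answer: 2355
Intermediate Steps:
u = -1 (u = 5*(-1/5) = -1)
A(I, g) = -19 + 6*g (A(I, g) = -7 + (g - 2)*6 = -7 + (-2 + g)*6 = -7 + (-12 + 6*g) = -19 + 6*g)
(A(12, (2 + u) - 2) + 40)*157 = ((-19 + 6*((2 - 1) - 2)) + 40)*157 = ((-19 + 6*(1 - 2)) + 40)*157 = ((-19 + 6*(-1)) + 40)*157 = ((-19 - 6) + 40)*157 = (-25 + 40)*157 = 15*157 = 2355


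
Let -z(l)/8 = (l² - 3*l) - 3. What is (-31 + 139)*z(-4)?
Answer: -21600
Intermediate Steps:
z(l) = 24 - 8*l² + 24*l (z(l) = -8*((l² - 3*l) - 3) = -8*(-3 + l² - 3*l) = 24 - 8*l² + 24*l)
(-31 + 139)*z(-4) = (-31 + 139)*(24 - 8*(-4)² + 24*(-4)) = 108*(24 - 8*16 - 96) = 108*(24 - 128 - 96) = 108*(-200) = -21600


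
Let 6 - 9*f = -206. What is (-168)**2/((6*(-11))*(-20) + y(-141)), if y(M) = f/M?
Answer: 8954064/418717 ≈ 21.385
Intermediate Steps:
f = 212/9 (f = 2/3 - 1/9*(-206) = 2/3 + 206/9 = 212/9 ≈ 23.556)
y(M) = 212/(9*M)
(-168)**2/((6*(-11))*(-20) + y(-141)) = (-168)**2/((6*(-11))*(-20) + (212/9)/(-141)) = 28224/(-66*(-20) + (212/9)*(-1/141)) = 28224/(1320 - 212/1269) = 28224/(1674868/1269) = 28224*(1269/1674868) = 8954064/418717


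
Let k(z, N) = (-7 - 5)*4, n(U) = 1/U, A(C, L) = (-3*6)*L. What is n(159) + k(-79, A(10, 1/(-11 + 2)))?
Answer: -7631/159 ≈ -47.994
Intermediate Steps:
A(C, L) = -18*L
k(z, N) = -48 (k(z, N) = -12*4 = -48)
n(159) + k(-79, A(10, 1/(-11 + 2))) = 1/159 - 48 = -7631/159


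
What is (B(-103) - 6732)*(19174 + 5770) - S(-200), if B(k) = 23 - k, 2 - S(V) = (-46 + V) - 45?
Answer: -164780357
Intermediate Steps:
S(V) = 93 - V (S(V) = 2 - ((-46 + V) - 45) = 2 - (-91 + V) = 2 + (91 - V) = 93 - V)
(B(-103) - 6732)*(19174 + 5770) - S(-200) = ((23 - 1*(-103)) - 6732)*(19174 + 5770) - (93 - 1*(-200)) = ((23 + 103) - 6732)*24944 - (93 + 200) = (126 - 6732)*24944 - 1*293 = -6606*24944 - 293 = -164780064 - 293 = -164780357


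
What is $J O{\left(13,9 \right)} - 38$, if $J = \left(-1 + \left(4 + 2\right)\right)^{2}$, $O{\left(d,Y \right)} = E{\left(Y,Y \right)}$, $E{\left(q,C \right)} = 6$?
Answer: $112$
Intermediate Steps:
$O{\left(d,Y \right)} = 6$
$J = 25$ ($J = \left(-1 + 6\right)^{2} = 5^{2} = 25$)
$J O{\left(13,9 \right)} - 38 = 25 \cdot 6 - 38 = 150 - 38 = 112$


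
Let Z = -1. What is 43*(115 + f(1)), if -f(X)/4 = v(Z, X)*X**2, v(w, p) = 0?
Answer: 4945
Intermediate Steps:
f(X) = 0 (f(X) = -0*X**2 = -4*0 = 0)
43*(115 + f(1)) = 43*(115 + 0) = 43*115 = 4945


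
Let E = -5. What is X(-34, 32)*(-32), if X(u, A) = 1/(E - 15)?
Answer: 8/5 ≈ 1.6000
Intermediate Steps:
X(u, A) = -1/20 (X(u, A) = 1/(-5 - 15) = 1/(-20) = -1/20)
X(-34, 32)*(-32) = -1/20*(-32) = 8/5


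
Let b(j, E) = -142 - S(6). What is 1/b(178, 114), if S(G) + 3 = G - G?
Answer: -1/139 ≈ -0.0071942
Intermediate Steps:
S(G) = -3 (S(G) = -3 + (G - G) = -3 + 0 = -3)
b(j, E) = -139 (b(j, E) = -142 - 1*(-3) = -142 + 3 = -139)
1/b(178, 114) = 1/(-139) = -1/139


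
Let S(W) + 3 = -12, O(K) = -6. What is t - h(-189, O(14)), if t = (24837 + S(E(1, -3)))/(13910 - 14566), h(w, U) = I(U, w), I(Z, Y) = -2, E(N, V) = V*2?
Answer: -11755/328 ≈ -35.838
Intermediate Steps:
E(N, V) = 2*V
S(W) = -15 (S(W) = -3 - 12 = -15)
h(w, U) = -2
t = -12411/328 (t = (24837 - 15)/(13910 - 14566) = 24822/(-656) = 24822*(-1/656) = -12411/328 ≈ -37.838)
t - h(-189, O(14)) = -12411/328 - 1*(-2) = -12411/328 + 2 = -11755/328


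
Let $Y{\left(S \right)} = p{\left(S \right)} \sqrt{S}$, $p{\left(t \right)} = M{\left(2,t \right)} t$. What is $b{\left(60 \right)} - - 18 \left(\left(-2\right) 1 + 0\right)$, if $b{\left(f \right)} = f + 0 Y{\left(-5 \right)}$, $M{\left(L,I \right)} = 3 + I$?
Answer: $24$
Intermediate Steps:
$p{\left(t \right)} = t \left(3 + t\right)$ ($p{\left(t \right)} = \left(3 + t\right) t = t \left(3 + t\right)$)
$Y{\left(S \right)} = S^{\frac{3}{2}} \left(3 + S\right)$ ($Y{\left(S \right)} = S \left(3 + S\right) \sqrt{S} = S^{\frac{3}{2}} \left(3 + S\right)$)
$b{\left(f \right)} = f$ ($b{\left(f \right)} = f + 0 \left(-5\right)^{\frac{3}{2}} \left(3 - 5\right) = f + 0 - 5 i \sqrt{5} \left(-2\right) = f + 0 \cdot 10 i \sqrt{5} = f + 0 = f$)
$b{\left(60 \right)} - - 18 \left(\left(-2\right) 1 + 0\right) = 60 - - 18 \left(\left(-2\right) 1 + 0\right) = 60 - - 18 \left(-2 + 0\right) = 60 - \left(-18\right) \left(-2\right) = 60 - 36 = 24$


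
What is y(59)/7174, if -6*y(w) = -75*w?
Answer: 1475/14348 ≈ 0.10280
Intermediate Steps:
y(w) = 25*w/2 (y(w) = -(-25)*w/2 = 25*w/2)
y(59)/7174 = ((25/2)*59)/7174 = (1475/2)*(1/7174) = 1475/14348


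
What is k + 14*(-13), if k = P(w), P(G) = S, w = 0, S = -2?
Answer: -184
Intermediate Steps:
P(G) = -2
k = -2
k + 14*(-13) = -2 + 14*(-13) = -2 - 182 = -184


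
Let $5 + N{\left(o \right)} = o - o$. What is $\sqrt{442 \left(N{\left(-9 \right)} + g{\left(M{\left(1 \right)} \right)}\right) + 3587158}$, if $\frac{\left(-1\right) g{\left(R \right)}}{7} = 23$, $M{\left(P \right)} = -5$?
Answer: $\sqrt{3513786} \approx 1874.5$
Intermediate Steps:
$g{\left(R \right)} = -161$ ($g{\left(R \right)} = \left(-7\right) 23 = -161$)
$N{\left(o \right)} = -5$ ($N{\left(o \right)} = -5 + \left(o - o\right) = -5 + 0 = -5$)
$\sqrt{442 \left(N{\left(-9 \right)} + g{\left(M{\left(1 \right)} \right)}\right) + 3587158} = \sqrt{442 \left(-5 - 161\right) + 3587158} = \sqrt{442 \left(-166\right) + 3587158} = \sqrt{-73372 + 3587158} = \sqrt{3513786}$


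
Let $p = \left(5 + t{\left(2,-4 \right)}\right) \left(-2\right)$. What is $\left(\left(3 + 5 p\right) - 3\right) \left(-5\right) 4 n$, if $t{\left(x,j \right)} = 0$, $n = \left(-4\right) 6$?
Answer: $-24000$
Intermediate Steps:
$n = -24$
$p = -10$ ($p = \left(5 + 0\right) \left(-2\right) = 5 \left(-2\right) = -10$)
$\left(\left(3 + 5 p\right) - 3\right) \left(-5\right) 4 n = \left(\left(3 + 5 \left(-10\right)\right) - 3\right) \left(-5\right) 4 \left(-24\right) = \left(\left(3 - 50\right) - 3\right) \left(\left(-20\right) \left(-24\right)\right) = \left(-47 - 3\right) 480 = \left(-50\right) 480 = -24000$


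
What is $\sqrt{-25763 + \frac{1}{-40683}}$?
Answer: $\frac{i \sqrt{42640508516790}}{40683} \approx 160.51 i$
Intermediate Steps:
$\sqrt{-25763 + \frac{1}{-40683}} = \sqrt{-25763 - \frac{1}{40683}} = \sqrt{- \frac{1048116130}{40683}} = \frac{i \sqrt{42640508516790}}{40683}$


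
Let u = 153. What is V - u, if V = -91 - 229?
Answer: -473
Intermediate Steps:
V = -320
V - u = -320 - 1*153 = -320 - 153 = -473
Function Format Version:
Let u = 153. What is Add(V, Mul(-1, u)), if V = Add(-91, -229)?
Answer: -473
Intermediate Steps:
V = -320
Add(V, Mul(-1, u)) = Add(-320, Mul(-1, 153)) = Add(-320, -153) = -473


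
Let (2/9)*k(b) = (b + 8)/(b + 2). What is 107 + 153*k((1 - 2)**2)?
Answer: 4345/2 ≈ 2172.5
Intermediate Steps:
k(b) = 9*(8 + b)/(2*(2 + b)) (k(b) = 9*((b + 8)/(b + 2))/2 = 9*((8 + b)/(2 + b))/2 = 9*(8 + b)/(2*(2 + b)))
107 + 153*k((1 - 2)**2) = 107 + 153*(9*(8 + (1 - 2)**2)/(2*(2 + (1 - 2)**2))) = 107 + 153*(9*(8 + (-1)**2)/(2*(2 + (-1)**2))) = 107 + 153*(9*(8 + 1)/(2*(2 + 1))) = 107 + 153*((9/2)*9/3) = 107 + 153*((9/2)*(1/3)*9) = 107 + 153*(27/2) = 107 + 4131/2 = 4345/2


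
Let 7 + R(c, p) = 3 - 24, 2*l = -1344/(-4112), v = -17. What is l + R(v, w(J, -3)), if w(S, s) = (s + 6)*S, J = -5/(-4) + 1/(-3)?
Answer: -7154/257 ≈ -27.837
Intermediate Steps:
J = 11/12 (J = -5*(-¼) + 1*(-⅓) = 5/4 - ⅓ = 11/12 ≈ 0.91667)
w(S, s) = S*(6 + s) (w(S, s) = (6 + s)*S = S*(6 + s))
l = 42/257 (l = (-1344/(-4112))/2 = (-1344*(-1/4112))/2 = (½)*(84/257) = 42/257 ≈ 0.16342)
R(c, p) = -28 (R(c, p) = -7 + (3 - 24) = -7 - 21 = -28)
l + R(v, w(J, -3)) = 42/257 - 28 = -7154/257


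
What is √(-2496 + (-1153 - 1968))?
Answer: I*√5617 ≈ 74.947*I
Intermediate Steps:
√(-2496 + (-1153 - 1968)) = √(-2496 - 3121) = √(-5617) = I*√5617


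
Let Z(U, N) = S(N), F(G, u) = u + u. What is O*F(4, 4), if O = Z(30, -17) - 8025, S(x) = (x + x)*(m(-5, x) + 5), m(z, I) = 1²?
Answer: -65832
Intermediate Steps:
m(z, I) = 1
F(G, u) = 2*u
S(x) = 12*x (S(x) = (x + x)*(1 + 5) = (2*x)*6 = 12*x)
Z(U, N) = 12*N
O = -8229 (O = 12*(-17) - 8025 = -204 - 8025 = -8229)
O*F(4, 4) = -16458*4 = -8229*8 = -65832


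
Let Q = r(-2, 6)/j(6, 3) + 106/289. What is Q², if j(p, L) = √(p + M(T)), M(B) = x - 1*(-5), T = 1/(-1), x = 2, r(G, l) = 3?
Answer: 897757/1085773 + 636*√13/3757 ≈ 1.4372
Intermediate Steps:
T = -1
M(B) = 7 (M(B) = 2 - 1*(-5) = 2 + 5 = 7)
j(p, L) = √(7 + p) (j(p, L) = √(p + 7) = √(7 + p))
Q = 106/289 + 3*√13/13 (Q = 3/(√(7 + 6)) + 106/289 = 3/(√13) + 106*(1/289) = 3*(√13/13) + 106/289 = 3*√13/13 + 106/289 = 106/289 + 3*√13/13 ≈ 1.1988)
Q² = (106/289 + 3*√13/13)²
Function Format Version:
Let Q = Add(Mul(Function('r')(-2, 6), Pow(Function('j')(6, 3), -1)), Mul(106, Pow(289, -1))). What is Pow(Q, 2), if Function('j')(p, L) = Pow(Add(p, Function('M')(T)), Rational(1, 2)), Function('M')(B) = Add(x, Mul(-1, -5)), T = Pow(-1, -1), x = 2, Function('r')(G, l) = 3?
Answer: Add(Rational(897757, 1085773), Mul(Rational(636, 3757), Pow(13, Rational(1, 2)))) ≈ 1.4372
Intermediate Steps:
T = -1
Function('M')(B) = 7 (Function('M')(B) = Add(2, Mul(-1, -5)) = Add(2, 5) = 7)
Function('j')(p, L) = Pow(Add(7, p), Rational(1, 2)) (Function('j')(p, L) = Pow(Add(p, 7), Rational(1, 2)) = Pow(Add(7, p), Rational(1, 2)))
Q = Add(Rational(106, 289), Mul(Rational(3, 13), Pow(13, Rational(1, 2)))) (Q = Add(Mul(3, Pow(Pow(Add(7, 6), Rational(1, 2)), -1)), Mul(106, Pow(289, -1))) = Add(Mul(3, Pow(Pow(13, Rational(1, 2)), -1)), Mul(106, Rational(1, 289))) = Add(Mul(3, Mul(Rational(1, 13), Pow(13, Rational(1, 2)))), Rational(106, 289)) = Add(Mul(Rational(3, 13), Pow(13, Rational(1, 2))), Rational(106, 289)) = Add(Rational(106, 289), Mul(Rational(3, 13), Pow(13, Rational(1, 2)))) ≈ 1.1988)
Pow(Q, 2) = Pow(Add(Rational(106, 289), Mul(Rational(3, 13), Pow(13, Rational(1, 2)))), 2)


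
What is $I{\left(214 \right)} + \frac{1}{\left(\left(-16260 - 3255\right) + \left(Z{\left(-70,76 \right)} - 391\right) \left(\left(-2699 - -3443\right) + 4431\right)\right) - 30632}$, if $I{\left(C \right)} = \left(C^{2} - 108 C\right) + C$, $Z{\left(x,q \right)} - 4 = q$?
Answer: $\frac{38000879655}{1659572} \approx 22898.0$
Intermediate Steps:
$Z{\left(x,q \right)} = 4 + q$
$I{\left(C \right)} = C^{2} - 107 C$
$I{\left(214 \right)} + \frac{1}{\left(\left(-16260 - 3255\right) + \left(Z{\left(-70,76 \right)} - 391\right) \left(\left(-2699 - -3443\right) + 4431\right)\right) - 30632} = 214 \left(-107 + 214\right) + \frac{1}{\left(\left(-16260 - 3255\right) + \left(\left(4 + 76\right) - 391\right) \left(\left(-2699 - -3443\right) + 4431\right)\right) - 30632} = 214 \cdot 107 + \frac{1}{\left(-19515 + \left(80 - 391\right) \left(\left(-2699 + 3443\right) + 4431\right)\right) - 30632} = 22898 + \frac{1}{\left(-19515 - 311 \left(744 + 4431\right)\right) - 30632} = 22898 + \frac{1}{\left(-19515 - 1609425\right) - 30632} = 22898 + \frac{1}{-1628940 - 30632} = 22898 + \frac{1}{-1659572} = 22898 - \frac{1}{1659572} = \frac{38000879655}{1659572}$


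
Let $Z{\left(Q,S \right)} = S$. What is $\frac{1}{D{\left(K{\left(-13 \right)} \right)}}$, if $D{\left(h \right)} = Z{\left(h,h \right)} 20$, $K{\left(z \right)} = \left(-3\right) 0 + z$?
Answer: $- \frac{1}{260} \approx -0.0038462$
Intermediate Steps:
$K{\left(z \right)} = z$ ($K{\left(z \right)} = 0 + z = z$)
$D{\left(h \right)} = 20 h$ ($D{\left(h \right)} = h 20 = 20 h$)
$\frac{1}{D{\left(K{\left(-13 \right)} \right)}} = \frac{1}{20 \left(-13\right)} = \frac{1}{-260} = - \frac{1}{260}$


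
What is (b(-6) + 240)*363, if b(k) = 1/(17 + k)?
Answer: 87153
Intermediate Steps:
(b(-6) + 240)*363 = (1/(17 - 6) + 240)*363 = (1/11 + 240)*363 = (2641/11)*363 = 87153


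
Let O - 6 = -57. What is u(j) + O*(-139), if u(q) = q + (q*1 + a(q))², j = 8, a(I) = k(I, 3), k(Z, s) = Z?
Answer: 7353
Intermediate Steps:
O = -51 (O = 6 - 57 = -51)
a(I) = I
u(q) = q + 4*q² (u(q) = q + (q*1 + q)² = q + (q + q)² = q + (2*q)² = q + 4*q²)
u(j) + O*(-139) = 8*(1 + 4*8) - 51*(-139) = 8*(1 + 32) + 7089 = 8*33 + 7089 = 264 + 7089 = 7353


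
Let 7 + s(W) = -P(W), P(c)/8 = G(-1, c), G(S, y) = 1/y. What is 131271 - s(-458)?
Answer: 30062658/229 ≈ 1.3128e+5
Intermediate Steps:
P(c) = 8/c
s(W) = -7 - 8/W
131271 - s(-458) = 131271 - (-7 - 8/(-458)) = 131271 - (-7 - 8*(-1/458)) = 131271 - (-7 + 4/229) = 131271 - 1*(-1599/229) = 131271 + 1599/229 = 30062658/229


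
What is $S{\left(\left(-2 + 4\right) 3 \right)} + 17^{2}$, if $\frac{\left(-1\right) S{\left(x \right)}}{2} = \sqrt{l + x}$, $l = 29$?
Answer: $289 - 2 \sqrt{35} \approx 277.17$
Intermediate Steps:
$S{\left(x \right)} = - 2 \sqrt{29 + x}$
$S{\left(\left(-2 + 4\right) 3 \right)} + 17^{2} = - 2 \sqrt{29 + \left(-2 + 4\right) 3} + 17^{2} = - 2 \sqrt{29 + 2 \cdot 3} + 289 = - 2 \sqrt{29 + 6} + 289 = - 2 \sqrt{35} + 289 = 289 - 2 \sqrt{35}$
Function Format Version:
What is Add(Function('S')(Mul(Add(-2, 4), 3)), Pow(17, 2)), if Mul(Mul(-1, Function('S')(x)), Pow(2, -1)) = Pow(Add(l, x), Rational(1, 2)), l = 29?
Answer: Add(289, Mul(-2, Pow(35, Rational(1, 2)))) ≈ 277.17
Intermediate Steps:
Function('S')(x) = Mul(-2, Pow(Add(29, x), Rational(1, 2)))
Add(Function('S')(Mul(Add(-2, 4), 3)), Pow(17, 2)) = Add(Mul(-2, Pow(Add(29, Mul(Add(-2, 4), 3)), Rational(1, 2))), Pow(17, 2)) = Add(Mul(-2, Pow(Add(29, Mul(2, 3)), Rational(1, 2))), 289) = Add(Mul(-2, Pow(Add(29, 6), Rational(1, 2))), 289) = Add(Mul(-2, Pow(35, Rational(1, 2))), 289) = Add(289, Mul(-2, Pow(35, Rational(1, 2))))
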